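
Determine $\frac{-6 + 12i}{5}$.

Divisor is real, so divide each part by 5:
= -6/5 + (12/5)i


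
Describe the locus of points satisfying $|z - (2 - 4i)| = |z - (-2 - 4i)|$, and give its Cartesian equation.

|z - z1| = |z - z2| means z is equidistant from z1 and z2,
i.e. the perpendicular bisector of the segment from (2, -4) to (-2, -4) (midpoint (0, -4)).
With z = x + yi, square both sides:
(x - 2)^2 + (y - (-4))^2 = (x - (-2))^2 + (y - (-4))^2
The x^2 and y^2 terms cancel: -8x + 0y = 20 - 20 = 0
Simplify: x = 0
Locus: Perpendicular bisector of the segment from (2, -4) to (-2, -4): the line x = 0


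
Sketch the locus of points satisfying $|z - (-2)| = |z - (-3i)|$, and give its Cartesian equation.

|z - z1| = |z - z2| means z is equidistant from z1 and z2,
i.e. the perpendicular bisector of the segment from (-2, 0) to (0, -3) (midpoint (-1, -3/2)).
With z = x + yi, square both sides:
(x - (-2))^2 + (y - 0)^2 = (x - 0)^2 + (y - (-3))^2
The x^2 and y^2 terms cancel: 4x + (-6)y = 9 - 4 = 5
Simplify: 4x - 6y = 5
Locus: Perpendicular bisector of the segment from (-2, 0) to (0, -3): the line 4x - 6y = 5


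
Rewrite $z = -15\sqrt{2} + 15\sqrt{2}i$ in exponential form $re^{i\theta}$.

r = |z| = sqrt((-15*sqrt(2))^2 + (15*sqrt(2))^2) = sqrt(450 + 450) = sqrt(900) = 30
θ = arctan(b/a) = arctan(21.2132/-21.2132) (quadrant-adjusted) = 135° = 3π/4
z = 30e^(i*3π/4)


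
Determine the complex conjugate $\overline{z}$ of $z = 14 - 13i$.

If z = a + bi, then conjugate(z) = a - bi
conjugate(14 - 13i) = 14 + 13i


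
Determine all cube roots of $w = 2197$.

|w| = 2197, arg(w) = 0°
Root modulus = 2197^(1/3) = 13
Root arguments: θ_k = (0° + 360°k)/3 for k = 0, 1, ..., 2
Roots: 13, -13/2 + (13*sqrt(3)/2)i, -13/2 - (13*sqrt(3)/2)i


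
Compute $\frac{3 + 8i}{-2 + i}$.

Multiply numerator and denominator by conjugate (-2 - i):
= (3 + 8i)(-2 - i) / ((-2)^2 + 1^2)
= (2 - 19i) / 5
= 2/5 - (19/5)i


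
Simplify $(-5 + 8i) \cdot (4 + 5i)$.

(a1*a2 - b1*b2) + (a1*b2 + b1*a2)i
= (-20 - 40) + (-25 + 32)i
= -60 + 7i


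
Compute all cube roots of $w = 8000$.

|w| = 8000, arg(w) = 0°
Root modulus = 8000^(1/3) = 20
Root arguments: θ_k = (0° + 360°k)/3 for k = 0, 1, ..., 2
Roots: 20, -10 + 10*sqrt(3)i, -10 - 10*sqrt(3)i


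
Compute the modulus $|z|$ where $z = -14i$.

|z| = sqrt(a^2 + b^2) = sqrt(0^2 + (-14)^2) = sqrt(196) = 14


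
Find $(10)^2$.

(a + bi)^2 = a^2 - b^2 + 2abi
= 10^2 - 0^2 + 2*10*0i
= 100


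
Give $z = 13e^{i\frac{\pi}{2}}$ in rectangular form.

a = r cos θ = 13 * 0 = 0
b = r sin θ = 13 * 1 = 13
z = 13i


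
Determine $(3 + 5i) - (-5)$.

(3 - (-5)) + (5 - 0)i = 8 + 5i


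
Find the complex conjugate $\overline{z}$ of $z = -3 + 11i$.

If z = a + bi, then conjugate(z) = a - bi
conjugate(-3 + 11i) = -3 - 11i


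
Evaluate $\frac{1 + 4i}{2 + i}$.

Multiply numerator and denominator by conjugate (2 - i):
= (1 + 4i)(2 - i) / (2^2 + 1^2)
= (6 + 7i) / 5
= 6/5 + (7/5)i


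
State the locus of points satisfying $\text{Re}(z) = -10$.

Re(z) = x where z = x + yi; the equation x = -10 is satisfied by all points with that x-coordinate
Locus: Vertical line x = -10


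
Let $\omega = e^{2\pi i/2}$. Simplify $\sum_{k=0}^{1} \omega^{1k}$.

Let ζ = ω^1 = e^(2πi·1/2). Since 2 ∤ 1, ζ ≠ 1.
Sum = Σ_{k=0}^{1} ζ^k = (ζ^2 - 1)/(ζ - 1) = (ω^{1·2} - 1)/(ζ - 1) = (1 - 1)/(ζ - 1) = 0


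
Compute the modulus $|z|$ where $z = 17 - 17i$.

|z| = sqrt(a^2 + b^2) = sqrt(17^2 + (-17)^2) = sqrt(578) = sqrt(578)


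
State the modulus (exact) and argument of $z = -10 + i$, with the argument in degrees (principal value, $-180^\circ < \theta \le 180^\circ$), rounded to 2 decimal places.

|z| = sqrt((-10)^2 + 1^2) = sqrt(101)
arg(z) = arctan(b/a) = arctan(1/-10) (quadrant-adjusted) = 174.29°


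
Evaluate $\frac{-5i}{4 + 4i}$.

Multiply numerator and denominator by conjugate (4 - 4i):
= (-5i)(4 - 4i) / (4^2 + 4^2)
= (-20 - 20i) / 32
Divide through by 4: (-5 - 5i) / 8
= -5/8 - (5/8)i


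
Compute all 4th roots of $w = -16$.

|w| = 16, arg(w) = 180°
Root modulus = 16^(1/4) = 2
Root arguments: θ_k = (180° + 360°k)/4 for k = 0, 1, ..., 3
Roots: sqrt(2) + sqrt(2)i, -sqrt(2) + sqrt(2)i, -sqrt(2) - sqrt(2)i, sqrt(2) - sqrt(2)i


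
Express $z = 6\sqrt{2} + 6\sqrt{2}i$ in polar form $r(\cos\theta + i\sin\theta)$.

r = |z| = sqrt(a^2 + b^2) = sqrt((6*sqrt(2))^2 + (6*sqrt(2))^2) = sqrt(72 + 72) = sqrt(144) = 12
θ = arctan(b/a) = arctan(8.4853/8.4853) (quadrant-adjusted) = 45°
z = 12(cos 45° + i sin 45°)


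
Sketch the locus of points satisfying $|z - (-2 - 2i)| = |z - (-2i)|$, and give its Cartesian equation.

|z - z1| = |z - z2| means z is equidistant from z1 and z2,
i.e. the perpendicular bisector of the segment from (-2, -2) to (0, -2) (midpoint (-1, -2)).
With z = x + yi, square both sides:
(x - (-2))^2 + (y - (-2))^2 = (x - 0)^2 + (y - (-2))^2
The x^2 and y^2 terms cancel: 4x + 0y = 4 - 8 = -4
Simplify: x = -1
Locus: Perpendicular bisector of the segment from (-2, -2) to (0, -2): the line x = -1


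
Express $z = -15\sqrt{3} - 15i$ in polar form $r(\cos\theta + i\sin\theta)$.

r = |z| = sqrt(a^2 + b^2) = sqrt((-15*sqrt(3))^2 + (-15)^2) = sqrt(675 + 225) = sqrt(900) = 30
θ = arctan(b/a) = arctan(-15/-25.9808) (quadrant-adjusted) = 210°
z = 30(cos 210° + i sin 210°)


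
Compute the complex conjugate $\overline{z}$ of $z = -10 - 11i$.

If z = a + bi, then conjugate(z) = a - bi
conjugate(-10 - 11i) = -10 + 11i


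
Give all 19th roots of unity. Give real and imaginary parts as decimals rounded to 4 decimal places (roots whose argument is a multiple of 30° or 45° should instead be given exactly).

ω_k = e^(2πik/19) = cos(2πk/19) + i sin(2πk/19) for k = 0, 1, ..., 18
Roots: 1, 0.9458 + 0.3247i, 0.7891 + 0.6142i, 0.5469 + 0.8372i, 0.2455 + 0.9694i, -0.0826 + 0.9966i, -0.4017 + 0.9158i, -0.6773 + 0.7357i, -0.8795 + 0.4759i, -0.9864 + 0.1646i, -0.9864 - 0.1646i, -0.8795 - 0.4759i, -0.6773 - 0.7357i, -0.4017 - 0.9158i, -0.0826 - 0.9966i, 0.2455 - 0.9694i, 0.5469 - 0.8372i, 0.7891 - 0.6142i, 0.9458 - 0.3247i


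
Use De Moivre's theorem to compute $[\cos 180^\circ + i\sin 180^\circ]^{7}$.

By De Moivre: z^n = r^n(cos(nθ) + i sin(nθ))
= 1^7(cos(7*180°) + i sin(7*180°))
= 1(cos 180° + i sin 180°)
= -1


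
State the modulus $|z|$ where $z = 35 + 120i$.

|z| = sqrt(a^2 + b^2) = sqrt(35^2 + 120^2) = sqrt(15625) = 125


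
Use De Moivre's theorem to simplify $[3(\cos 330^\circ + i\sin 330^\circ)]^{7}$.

By De Moivre: z^n = r^n(cos(nθ) + i sin(nθ))
= 3^7(cos(7*330°) + i sin(7*330°))
= 2187(cos 150° + i sin 150°)
= -2187*sqrt(3)/2 + (2187/2)i


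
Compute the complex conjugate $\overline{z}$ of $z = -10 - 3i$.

If z = a + bi, then conjugate(z) = a - bi
conjugate(-10 - 3i) = -10 + 3i


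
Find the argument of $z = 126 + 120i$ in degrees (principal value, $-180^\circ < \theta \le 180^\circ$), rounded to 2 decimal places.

θ = arctan(b/a) = arctan(120/126) (quadrant-adjusted) = 43.60°


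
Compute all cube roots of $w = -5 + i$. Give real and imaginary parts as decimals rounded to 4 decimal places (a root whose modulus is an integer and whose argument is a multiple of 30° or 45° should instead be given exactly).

|w| = sqrt(26) ≈ 5.099020, arg(w) ≈ 168.690068°
Root modulus = sqrt(26)^(1/3) ≈ 1.721190
Root arguments: θ_k = (arg(w) + 360°k)/3 for k = 0, 1, ..., 2
Compute each root as (root modulus)(cos θ_k + i sin θ_k) using full-precision intermediates, then round to 4 decimal places.
Roots: 0.9567 + 1.4308i, -1.7175 + 0.1132i, 0.7607 - 1.5440i


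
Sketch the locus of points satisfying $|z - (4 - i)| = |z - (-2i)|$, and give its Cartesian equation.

|z - z1| = |z - z2| means z is equidistant from z1 and z2,
i.e. the perpendicular bisector of the segment from (4, -1) to (0, -2) (midpoint (2, -3/2)).
With z = x + yi, square both sides:
(x - 4)^2 + (y - (-1))^2 = (x - 0)^2 + (y - (-2))^2
The x^2 and y^2 terms cancel: -8x + (-2)y = 4 - 17 = -13
Simplify: 8x + 2y = 13
Locus: Perpendicular bisector of the segment from (4, -1) to (0, -2): the line 8x + 2y = 13


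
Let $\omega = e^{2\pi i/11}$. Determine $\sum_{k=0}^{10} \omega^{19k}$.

Let ζ = ω^19 = e^(2πi·19/11). Since 11 ∤ 19, ζ ≠ 1.
Sum = Σ_{k=0}^{10} ζ^k = (ζ^11 - 1)/(ζ - 1) = (ω^{19·11} - 1)/(ζ - 1) = (1 - 1)/(ζ - 1) = 0


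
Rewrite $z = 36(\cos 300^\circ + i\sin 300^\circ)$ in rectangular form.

a = r cos θ = 36 * 1/2 = 18
b = r sin θ = 36 * -sqrt(3)/2 = -18*sqrt(3)
z = 18 - 18*sqrt(3)i


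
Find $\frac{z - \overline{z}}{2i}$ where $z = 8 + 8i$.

z - conjugate(z) = 2bi
(z - conjugate(z))/(2i) = 2bi/(2i) = b = 8


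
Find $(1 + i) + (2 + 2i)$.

(1 + 2) + (1 + 2)i = 3 + 3i


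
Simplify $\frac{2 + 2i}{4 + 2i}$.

Multiply numerator and denominator by conjugate (4 - 2i):
= (2 + 2i)(4 - 2i) / (4^2 + 2^2)
= (12 + 4i) / 20
Divide through by 4: (3 + i) / 5
= 3/5 + (1/5)i


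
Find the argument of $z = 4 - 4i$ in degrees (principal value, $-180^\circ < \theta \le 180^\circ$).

θ = arctan(b/a) = arctan(-4/4) (quadrant-adjusted) = -45°


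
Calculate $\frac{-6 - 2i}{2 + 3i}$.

Multiply numerator and denominator by conjugate (2 - 3i):
= (-6 - 2i)(2 - 3i) / (2^2 + 3^2)
= (-18 + 14i) / 13
= -18/13 + (14/13)i


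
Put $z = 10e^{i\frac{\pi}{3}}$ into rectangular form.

a = r cos θ = 10 * 1/2 = 5
b = r sin θ = 10 * sqrt(3)/2 = 5*sqrt(3)
z = 5 + 5*sqrt(3)i


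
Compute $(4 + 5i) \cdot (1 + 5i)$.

(a1*a2 - b1*b2) + (a1*b2 + b1*a2)i
= (4 - 25) + (20 + 5)i
= -21 + 25i


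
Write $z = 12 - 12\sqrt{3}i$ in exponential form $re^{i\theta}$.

r = |z| = sqrt((12)^2 + (-12*sqrt(3))^2) = sqrt(144 + 432) = sqrt(576) = 24
θ = arctan(b/a) = arctan(-20.7846/12) (quadrant-adjusted) = -60° = -π/3
z = 24e^(-i*π/3)


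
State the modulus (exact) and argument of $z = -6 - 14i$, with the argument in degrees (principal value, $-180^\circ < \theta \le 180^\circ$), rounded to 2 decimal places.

|z| = sqrt((-6)^2 + (-14)^2) = sqrt(232)
arg(z) = arctan(b/a) = arctan(-14/-6) (quadrant-adjusted) = -113.20°


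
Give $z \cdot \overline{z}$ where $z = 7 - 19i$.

z * conjugate(z) = |z|^2 = a^2 + b^2
= 7^2 + (-19)^2 = 410


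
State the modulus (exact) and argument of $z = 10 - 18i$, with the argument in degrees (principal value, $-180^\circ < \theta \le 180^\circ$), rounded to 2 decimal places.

|z| = sqrt(10^2 + (-18)^2) = sqrt(424)
arg(z) = arctan(b/a) = arctan(-18/10) (quadrant-adjusted) = -60.95°


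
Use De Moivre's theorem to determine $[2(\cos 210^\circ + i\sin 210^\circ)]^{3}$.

By De Moivre: z^n = r^n(cos(nθ) + i sin(nθ))
= 2^3(cos(3*210°) + i sin(3*210°))
= 8(cos 270° + i sin 270°)
= -8i


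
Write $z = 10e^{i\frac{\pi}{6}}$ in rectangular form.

a = r cos θ = 10 * sqrt(3)/2 = 5*sqrt(3)
b = r sin θ = 10 * 1/2 = 5
z = 5*sqrt(3) + 5i


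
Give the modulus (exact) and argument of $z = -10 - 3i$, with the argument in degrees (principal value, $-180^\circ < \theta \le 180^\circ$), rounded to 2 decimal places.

|z| = sqrt((-10)^2 + (-3)^2) = sqrt(109)
arg(z) = arctan(b/a) = arctan(-3/-10) (quadrant-adjusted) = -163.30°


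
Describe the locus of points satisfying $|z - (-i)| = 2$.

|z - z0| = r describes a circle centered at z0 with radius r
Here z0 = -i and r = 2
Locus: Circle centered at (0, -1) with radius 2


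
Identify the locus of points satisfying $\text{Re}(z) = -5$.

Re(z) = x where z = x + yi; the equation x = -5 is satisfied by all points with that x-coordinate
Locus: Vertical line x = -5


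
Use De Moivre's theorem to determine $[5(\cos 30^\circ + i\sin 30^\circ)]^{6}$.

By De Moivre: z^n = r^n(cos(nθ) + i sin(nθ))
= 5^6(cos(6*30°) + i sin(6*30°))
= 15625(cos 180° + i sin 180°)
= -15625


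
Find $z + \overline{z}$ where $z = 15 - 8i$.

z + conjugate(z) = (a + bi) + (a - bi) = 2a
= 2 * 15 = 30


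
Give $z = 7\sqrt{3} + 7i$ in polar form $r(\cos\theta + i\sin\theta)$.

r = |z| = sqrt(a^2 + b^2) = sqrt((7*sqrt(3))^2 + (7)^2) = sqrt(147 + 49) = sqrt(196) = 14
θ = arctan(b/a) = arctan(7/12.1244) (quadrant-adjusted) = 30°
z = 14(cos 30° + i sin 30°)


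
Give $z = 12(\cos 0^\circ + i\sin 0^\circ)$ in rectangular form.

a = r cos θ = 12 * 1 = 12
b = r sin θ = 12 * 0 = 0
z = 12


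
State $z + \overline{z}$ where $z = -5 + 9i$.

z + conjugate(z) = (a + bi) + (a - bi) = 2a
= 2 * (-5) = -10


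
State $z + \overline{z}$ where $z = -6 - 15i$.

z + conjugate(z) = (a + bi) + (a - bi) = 2a
= 2 * (-6) = -12


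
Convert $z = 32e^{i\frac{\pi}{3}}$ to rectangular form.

a = r cos θ = 32 * 1/2 = 16
b = r sin θ = 32 * sqrt(3)/2 = 16*sqrt(3)
z = 16 + 16*sqrt(3)i


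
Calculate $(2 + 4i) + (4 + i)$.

(2 + 4) + (4 + 1)i = 6 + 5i


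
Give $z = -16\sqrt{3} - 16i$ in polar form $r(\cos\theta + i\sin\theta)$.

r = |z| = sqrt(a^2 + b^2) = sqrt((-16*sqrt(3))^2 + (-16)^2) = sqrt(768 + 256) = sqrt(1024) = 32
θ = arctan(b/a) = arctan(-16/-27.7128) (quadrant-adjusted) = 210°
z = 32(cos 210° + i sin 210°)


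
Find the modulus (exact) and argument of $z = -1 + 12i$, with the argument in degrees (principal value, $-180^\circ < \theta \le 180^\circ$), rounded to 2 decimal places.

|z| = sqrt((-1)^2 + 12^2) = sqrt(145)
arg(z) = arctan(b/a) = arctan(12/-1) (quadrant-adjusted) = 94.76°


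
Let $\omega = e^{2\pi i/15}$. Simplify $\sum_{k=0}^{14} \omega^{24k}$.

Let ζ = ω^24 = e^(2πi·24/15). Since 15 ∤ 24, ζ ≠ 1.
Sum = Σ_{k=0}^{14} ζ^k = (ζ^15 - 1)/(ζ - 1) = (ω^{24·15} - 1)/(ζ - 1) = (1 - 1)/(ζ - 1) = 0


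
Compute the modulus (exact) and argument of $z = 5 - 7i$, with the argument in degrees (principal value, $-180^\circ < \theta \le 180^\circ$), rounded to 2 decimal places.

|z| = sqrt(5^2 + (-7)^2) = sqrt(74)
arg(z) = arctan(b/a) = arctan(-7/5) (quadrant-adjusted) = -54.46°


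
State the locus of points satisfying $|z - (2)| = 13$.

|z - z0| = r describes a circle centered at z0 with radius r
Here z0 = 2 and r = 13
Locus: Circle centered at (2, 0) with radius 13


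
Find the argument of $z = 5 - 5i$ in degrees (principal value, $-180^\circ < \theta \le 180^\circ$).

θ = arctan(b/a) = arctan(-5/5) (quadrant-adjusted) = -45°


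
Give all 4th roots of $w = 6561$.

|w| = 6561, arg(w) = 0°
Root modulus = 6561^(1/4) = 9
Root arguments: θ_k = (0° + 360°k)/4 for k = 0, 1, ..., 3
Roots: 9, 9i, -9, -9i


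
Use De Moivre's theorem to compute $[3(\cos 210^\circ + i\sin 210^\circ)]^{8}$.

By De Moivre: z^n = r^n(cos(nθ) + i sin(nθ))
= 3^8(cos(8*210°) + i sin(8*210°))
= 6561(cos 240° + i sin 240°)
= -6561/2 - (6561*sqrt(3)/2)i


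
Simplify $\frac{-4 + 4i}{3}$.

Divisor is real, so divide each part by 3:
= -4/3 + (4/3)i


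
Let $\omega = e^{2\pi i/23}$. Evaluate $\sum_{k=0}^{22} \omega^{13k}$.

Let ζ = ω^13 = e^(2πi·13/23). Since 23 ∤ 13, ζ ≠ 1.
Sum = Σ_{k=0}^{22} ζ^k = (ζ^23 - 1)/(ζ - 1) = (ω^{13·23} - 1)/(ζ - 1) = (1 - 1)/(ζ - 1) = 0


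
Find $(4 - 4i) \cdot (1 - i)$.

(a1*a2 - b1*b2) + (a1*b2 + b1*a2)i
= (4 - 4) + (-4 + (-4))i
= -8i


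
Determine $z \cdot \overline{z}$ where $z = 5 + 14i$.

z * conjugate(z) = |z|^2 = a^2 + b^2
= 5^2 + 14^2 = 221


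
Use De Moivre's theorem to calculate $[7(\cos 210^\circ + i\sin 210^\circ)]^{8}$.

By De Moivre: z^n = r^n(cos(nθ) + i sin(nθ))
= 7^8(cos(8*210°) + i sin(8*210°))
= 5764801(cos 240° + i sin 240°)
= -5764801/2 - (5764801*sqrt(3)/2)i


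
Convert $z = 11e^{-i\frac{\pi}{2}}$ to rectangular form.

a = r cos θ = 11 * 0 = 0
b = r sin θ = 11 * -1 = -11
z = -11i


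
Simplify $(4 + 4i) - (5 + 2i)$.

(4 - 5) + (4 - 2)i = -1 + 2i


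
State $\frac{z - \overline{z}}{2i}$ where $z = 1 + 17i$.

z - conjugate(z) = 2bi
(z - conjugate(z))/(2i) = 2bi/(2i) = b = 17


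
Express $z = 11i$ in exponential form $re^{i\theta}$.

r = |z| = sqrt((0)^2 + (11)^2) = sqrt(0 + 121) = sqrt(121) = 11
a = 0 and b > 0, so z lies on the positive imaginary axis: θ = 90° = π/2
z = 11e^(i*π/2)


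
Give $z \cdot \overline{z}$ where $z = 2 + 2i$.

z * conjugate(z) = |z|^2 = a^2 + b^2
= 2^2 + 2^2 = 8


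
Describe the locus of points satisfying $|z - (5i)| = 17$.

|z - z0| = r describes a circle centered at z0 with radius r
Here z0 = 5i and r = 17
Locus: Circle centered at (0, 5) with radius 17


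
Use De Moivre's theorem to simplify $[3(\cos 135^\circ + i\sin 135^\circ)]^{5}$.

By De Moivre: z^n = r^n(cos(nθ) + i sin(nθ))
= 3^5(cos(5*135°) + i sin(5*135°))
= 243(cos 315° + i sin 315°)
= 243*sqrt(2)/2 - (243*sqrt(2)/2)i


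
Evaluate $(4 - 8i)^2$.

(a + bi)^2 = a^2 - b^2 + 2abi
= 4^2 - (-8)^2 + 2*4*(-8)i
= -48 - 64i


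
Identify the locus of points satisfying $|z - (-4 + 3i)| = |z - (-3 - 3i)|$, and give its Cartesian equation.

|z - z1| = |z - z2| means z is equidistant from z1 and z2,
i.e. the perpendicular bisector of the segment from (-4, 3) to (-3, -3) (midpoint (-7/2, 0)).
With z = x + yi, square both sides:
(x - (-4))^2 + (y - 3)^2 = (x - (-3))^2 + (y - (-3))^2
The x^2 and y^2 terms cancel: 2x + (-12)y = 18 - 25 = -7
Simplify: 2x - 12y = -7
Locus: Perpendicular bisector of the segment from (-4, 3) to (-3, -3): the line 2x - 12y = -7


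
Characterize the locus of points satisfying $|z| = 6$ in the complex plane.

|z| = 6 means sqrt(x^2 + y^2) = 6
This is a circle of radius 6 centered at the origin


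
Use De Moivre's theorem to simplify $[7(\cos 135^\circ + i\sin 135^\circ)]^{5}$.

By De Moivre: z^n = r^n(cos(nθ) + i sin(nθ))
= 7^5(cos(5*135°) + i sin(5*135°))
= 16807(cos 315° + i sin 315°)
= 16807*sqrt(2)/2 - (16807*sqrt(2)/2)i


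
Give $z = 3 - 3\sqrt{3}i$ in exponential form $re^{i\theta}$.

r = |z| = sqrt((3)^2 + (-3*sqrt(3))^2) = sqrt(9 + 27) = sqrt(36) = 6
θ = arctan(b/a) = arctan(-5.1962/3) (quadrant-adjusted) = -60° = -π/3
z = 6e^(-i*π/3)


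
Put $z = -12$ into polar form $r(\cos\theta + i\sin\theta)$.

r = |z| = sqrt(a^2 + b^2) = sqrt((-12)^2 + (0)^2) = sqrt(144 + 0) = sqrt(144) = 12
b = 0 and a < 0, so z lies on the negative real axis: θ = 180°
z = 12(cos 180° + i sin 180°)


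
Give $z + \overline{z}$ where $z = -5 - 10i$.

z + conjugate(z) = (a + bi) + (a - bi) = 2a
= 2 * (-5) = -10


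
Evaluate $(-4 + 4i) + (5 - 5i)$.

(-4 + 5) + (4 + (-5))i = 1 - i


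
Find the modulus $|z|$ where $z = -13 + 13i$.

|z| = sqrt(a^2 + b^2) = sqrt((-13)^2 + 13^2) = sqrt(338) = sqrt(338)


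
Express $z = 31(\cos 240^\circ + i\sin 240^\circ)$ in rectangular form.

a = r cos θ = 31 * -1/2 = -31/2
b = r sin θ = 31 * -sqrt(3)/2 = -31*sqrt(3)/2
z = -31/2 - (31*sqrt(3)/2)i


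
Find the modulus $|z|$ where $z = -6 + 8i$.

|z| = sqrt(a^2 + b^2) = sqrt((-6)^2 + 8^2) = sqrt(100) = 10


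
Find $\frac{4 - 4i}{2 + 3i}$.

Multiply numerator and denominator by conjugate (2 - 3i):
= (4 - 4i)(2 - 3i) / (2^2 + 3^2)
= (-4 - 20i) / 13
= -4/13 - (20/13)i


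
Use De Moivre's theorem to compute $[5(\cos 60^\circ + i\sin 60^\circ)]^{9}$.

By De Moivre: z^n = r^n(cos(nθ) + i sin(nθ))
= 5^9(cos(9*60°) + i sin(9*60°))
= 1953125(cos 180° + i sin 180°)
= -1953125


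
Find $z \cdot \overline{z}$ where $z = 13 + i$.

z * conjugate(z) = |z|^2 = a^2 + b^2
= 13^2 + 1^2 = 170


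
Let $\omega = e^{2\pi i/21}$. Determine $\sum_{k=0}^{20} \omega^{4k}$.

Let ζ = ω^4 = e^(2πi·4/21). Since 21 ∤ 4, ζ ≠ 1.
Sum = Σ_{k=0}^{20} ζ^k = (ζ^21 - 1)/(ζ - 1) = (ω^{4·21} - 1)/(ζ - 1) = (1 - 1)/(ζ - 1) = 0


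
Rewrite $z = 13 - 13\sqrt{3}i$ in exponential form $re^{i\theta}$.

r = |z| = sqrt((13)^2 + (-13*sqrt(3))^2) = sqrt(169 + 507) = sqrt(676) = 26
θ = arctan(b/a) = arctan(-22.5167/13) (quadrant-adjusted) = -60° = -π/3
z = 26e^(-i*π/3)


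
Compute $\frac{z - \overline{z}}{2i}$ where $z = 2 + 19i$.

z - conjugate(z) = 2bi
(z - conjugate(z))/(2i) = 2bi/(2i) = b = 19


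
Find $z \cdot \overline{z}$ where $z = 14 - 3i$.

z * conjugate(z) = |z|^2 = a^2 + b^2
= 14^2 + (-3)^2 = 205


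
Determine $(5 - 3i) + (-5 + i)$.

(5 + (-5)) + (-3 + 1)i = -2i


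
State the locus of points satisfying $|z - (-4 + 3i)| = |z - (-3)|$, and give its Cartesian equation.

|z - z1| = |z - z2| means z is equidistant from z1 and z2,
i.e. the perpendicular bisector of the segment from (-4, 3) to (-3, 0) (midpoint (-7/2, 3/2)).
With z = x + yi, square both sides:
(x - (-4))^2 + (y - 3)^2 = (x - (-3))^2 + (y - 0)^2
The x^2 and y^2 terms cancel: 2x + (-6)y = 9 - 25 = -16
Simplify: x - 3y = -8
Locus: Perpendicular bisector of the segment from (-4, 3) to (-3, 0): the line x - 3y = -8


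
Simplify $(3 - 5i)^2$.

(a + bi)^2 = a^2 - b^2 + 2abi
= 3^2 - (-5)^2 + 2*3*(-5)i
= -16 - 30i


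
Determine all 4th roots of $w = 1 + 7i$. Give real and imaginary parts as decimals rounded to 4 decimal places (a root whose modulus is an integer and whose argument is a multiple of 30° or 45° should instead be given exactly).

|w| = sqrt(50) ≈ 7.071068, arg(w) ≈ 81.869898°
Root modulus = sqrt(50)^(1/4) ≈ 1.630689
Root arguments: θ_k = (arg(w) + 360°k)/4 for k = 0, 1, ..., 3
Compute each root as (root modulus)(cos θ_k + i sin θ_k) using full-precision intermediates, then round to 4 decimal places.
Roots: 1.5277 + 0.5702i, -0.5702 + 1.5277i, -1.5277 - 0.5702i, 0.5702 - 1.5277i


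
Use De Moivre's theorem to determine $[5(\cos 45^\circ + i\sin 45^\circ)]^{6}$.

By De Moivre: z^n = r^n(cos(nθ) + i sin(nθ))
= 5^6(cos(6*45°) + i sin(6*45°))
= 15625(cos 270° + i sin 270°)
= -15625i


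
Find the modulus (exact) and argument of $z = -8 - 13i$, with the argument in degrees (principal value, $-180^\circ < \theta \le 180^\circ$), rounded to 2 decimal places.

|z| = sqrt((-8)^2 + (-13)^2) = sqrt(233)
arg(z) = arctan(b/a) = arctan(-13/-8) (quadrant-adjusted) = -121.61°


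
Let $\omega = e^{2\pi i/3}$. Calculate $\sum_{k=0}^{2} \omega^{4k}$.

Let ζ = ω^4 = e^(2πi·4/3). Since 3 ∤ 4, ζ ≠ 1.
Sum = Σ_{k=0}^{2} ζ^k = (ζ^3 - 1)/(ζ - 1) = (ω^{4·3} - 1)/(ζ - 1) = (1 - 1)/(ζ - 1) = 0


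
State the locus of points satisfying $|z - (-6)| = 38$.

|z - z0| = r describes a circle centered at z0 with radius r
Here z0 = -6 and r = 38
Locus: Circle centered at (-6, 0) with radius 38


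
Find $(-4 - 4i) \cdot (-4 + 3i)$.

(a1*a2 - b1*b2) + (a1*b2 + b1*a2)i
= (16 - (-12)) + (-12 + 16)i
= 28 + 4i


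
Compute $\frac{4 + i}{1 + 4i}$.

Multiply numerator and denominator by conjugate (1 - 4i):
= (4 + i)(1 - 4i) / (1^2 + 4^2)
= (8 - 15i) / 17
= 8/17 - (15/17)i


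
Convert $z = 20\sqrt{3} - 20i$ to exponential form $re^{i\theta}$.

r = |z| = sqrt((20*sqrt(3))^2 + (-20)^2) = sqrt(1200 + 400) = sqrt(1600) = 40
θ = arctan(b/a) = arctan(-20/34.641) (quadrant-adjusted) = -30° = -π/6
z = 40e^(-i*π/6)


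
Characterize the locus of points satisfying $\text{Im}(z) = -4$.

Im(z) = y where z = x + yi; the equation y = -4 is satisfied by all points with that y-coordinate
Locus: Horizontal line y = -4


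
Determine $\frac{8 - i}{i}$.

Multiply numerator and denominator by conjugate (-i):
= (8 - i)(-i) / (0^2 + 1^2)
= (-1 - 8i) / 1
= -1 - 8i


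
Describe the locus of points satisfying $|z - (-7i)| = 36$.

|z - z0| = r describes a circle centered at z0 with radius r
Here z0 = -7i and r = 36
Locus: Circle centered at (0, -7) with radius 36


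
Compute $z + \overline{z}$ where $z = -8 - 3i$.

z + conjugate(z) = (a + bi) + (a - bi) = 2a
= 2 * (-8) = -16


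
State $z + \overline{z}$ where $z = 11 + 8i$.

z + conjugate(z) = (a + bi) + (a - bi) = 2a
= 2 * 11 = 22


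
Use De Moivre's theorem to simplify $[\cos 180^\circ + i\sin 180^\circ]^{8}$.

By De Moivre: z^n = r^n(cos(nθ) + i sin(nθ))
= 1^8(cos(8*180°) + i sin(8*180°))
= 1(cos 0° + i sin 0°)
= 1


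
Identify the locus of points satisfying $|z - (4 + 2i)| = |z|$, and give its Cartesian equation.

|z - z1| = |z - z2| means z is equidistant from z1 and z2,
i.e. the perpendicular bisector of the segment from (4, 2) to (0, 0) (midpoint (2, 1)).
With z = x + yi, square both sides:
(x - 4)^2 + (y - 2)^2 = (x - 0)^2 + (y - 0)^2
The x^2 and y^2 terms cancel: -8x + (-4)y = 0 - 20 = -20
Simplify: 2x + y = 5
Locus: Perpendicular bisector of the segment from (4, 2) to (0, 0): the line 2x + y = 5


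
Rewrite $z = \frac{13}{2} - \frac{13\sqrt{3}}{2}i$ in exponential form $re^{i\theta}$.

r = |z| = sqrt((13/2)^2 + (-13*sqrt(3)/2)^2) = sqrt(169/4 + 507/4) = sqrt(169) = 13
θ = arctan(b/a) = arctan(-11.2583/6.5) (quadrant-adjusted) = -60° = -π/3
z = 13e^(-i*π/3)


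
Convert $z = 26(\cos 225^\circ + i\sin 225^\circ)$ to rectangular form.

a = r cos θ = 26 * -sqrt(2)/2 = -13*sqrt(2)
b = r sin θ = 26 * -sqrt(2)/2 = -13*sqrt(2)
z = -13*sqrt(2) - 13*sqrt(2)i


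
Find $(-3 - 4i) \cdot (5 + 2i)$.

(a1*a2 - b1*b2) + (a1*b2 + b1*a2)i
= (-15 - (-8)) + (-6 + (-20))i
= -7 - 26i


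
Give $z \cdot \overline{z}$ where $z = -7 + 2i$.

z * conjugate(z) = |z|^2 = a^2 + b^2
= (-7)^2 + 2^2 = 53


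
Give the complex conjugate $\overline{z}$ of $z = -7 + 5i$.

If z = a + bi, then conjugate(z) = a - bi
conjugate(-7 + 5i) = -7 - 5i


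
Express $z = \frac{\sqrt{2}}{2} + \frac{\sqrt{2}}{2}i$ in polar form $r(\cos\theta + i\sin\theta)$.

r = |z| = sqrt(a^2 + b^2) = sqrt((sqrt(2)/2)^2 + (sqrt(2)/2)^2) = sqrt(1/2 + 1/2) = sqrt(1) = 1
θ = arctan(b/a) = arctan(0.7071/0.7071) (quadrant-adjusted) = 45°
z = 1(cos 45° + i sin 45°)


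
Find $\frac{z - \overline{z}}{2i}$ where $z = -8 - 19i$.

z - conjugate(z) = 2bi
(z - conjugate(z))/(2i) = 2bi/(2i) = b = -19


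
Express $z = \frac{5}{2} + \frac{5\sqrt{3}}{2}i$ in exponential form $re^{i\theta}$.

r = |z| = sqrt((5/2)^2 + (5*sqrt(3)/2)^2) = sqrt(25/4 + 75/4) = sqrt(25) = 5
θ = arctan(b/a) = arctan(4.3301/2.5) (quadrant-adjusted) = 60° = π/3
z = 5e^(i*π/3)


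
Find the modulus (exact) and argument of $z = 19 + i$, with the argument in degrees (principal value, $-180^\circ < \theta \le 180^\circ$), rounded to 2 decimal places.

|z| = sqrt(19^2 + 1^2) = sqrt(362)
arg(z) = arctan(b/a) = arctan(1/19) (quadrant-adjusted) = 3.01°


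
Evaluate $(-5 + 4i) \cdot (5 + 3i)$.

(a1*a2 - b1*b2) + (a1*b2 + b1*a2)i
= (-25 - 12) + (-15 + 20)i
= -37 + 5i


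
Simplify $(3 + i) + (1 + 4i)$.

(3 + 1) + (1 + 4)i = 4 + 5i


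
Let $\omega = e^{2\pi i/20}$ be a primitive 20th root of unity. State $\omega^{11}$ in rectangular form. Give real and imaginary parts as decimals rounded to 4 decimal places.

ω^11 = e^(2πi·11/20) = e^(i·11π/10)
= cos(11π/10) + i sin(11π/10)
= -0.9511 - 0.3090i


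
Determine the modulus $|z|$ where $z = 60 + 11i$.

|z| = sqrt(a^2 + b^2) = sqrt(60^2 + 11^2) = sqrt(3721) = 61


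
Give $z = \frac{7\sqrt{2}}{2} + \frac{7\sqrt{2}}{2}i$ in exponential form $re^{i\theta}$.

r = |z| = sqrt((7*sqrt(2)/2)^2 + (7*sqrt(2)/2)^2) = sqrt(49/2 + 49/2) = sqrt(49) = 7
θ = arctan(b/a) = arctan(4.9497/4.9497) (quadrant-adjusted) = 45° = π/4
z = 7e^(i*π/4)


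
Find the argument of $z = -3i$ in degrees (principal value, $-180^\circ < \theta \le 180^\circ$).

a = 0 and b < 0, so z lies on the negative imaginary axis: θ = -90°


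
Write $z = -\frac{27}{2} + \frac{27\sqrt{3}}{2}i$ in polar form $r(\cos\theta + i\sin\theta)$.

r = |z| = sqrt(a^2 + b^2) = sqrt((-27/2)^2 + (27*sqrt(3)/2)^2) = sqrt(729/4 + 2187/4) = sqrt(729) = 27
θ = arctan(b/a) = arctan(23.3827/-13.5) (quadrant-adjusted) = 120°
z = 27(cos 120° + i sin 120°)


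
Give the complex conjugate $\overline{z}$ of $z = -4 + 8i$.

If z = a + bi, then conjugate(z) = a - bi
conjugate(-4 + 8i) = -4 - 8i


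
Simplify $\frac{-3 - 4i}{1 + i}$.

Multiply numerator and denominator by conjugate (1 - i):
= (-3 - 4i)(1 - i) / (1^2 + 1^2)
= (-7 - i) / 2
= -7/2 - (1/2)i


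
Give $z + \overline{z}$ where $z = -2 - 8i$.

z + conjugate(z) = (a + bi) + (a - bi) = 2a
= 2 * (-2) = -4


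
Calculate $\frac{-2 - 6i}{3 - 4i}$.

Multiply numerator and denominator by conjugate (3 + 4i):
= (-2 - 6i)(3 + 4i) / (3^2 + (-4)^2)
= (18 - 26i) / 25
= 18/25 - (26/25)i


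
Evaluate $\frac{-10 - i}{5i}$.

Multiply numerator and denominator by conjugate (-5i):
= (-10 - i)(-5i) / (0^2 + 5^2)
= (-5 + 50i) / 25
Divide through by 5: (-1 + 10i) / 5
= -1/5 + 2i


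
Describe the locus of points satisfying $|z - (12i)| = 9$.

|z - z0| = r describes a circle centered at z0 with radius r
Here z0 = 12i and r = 9
Locus: Circle centered at (0, 12) with radius 9


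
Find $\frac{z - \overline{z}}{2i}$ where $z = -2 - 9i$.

z - conjugate(z) = 2bi
(z - conjugate(z))/(2i) = 2bi/(2i) = b = -9


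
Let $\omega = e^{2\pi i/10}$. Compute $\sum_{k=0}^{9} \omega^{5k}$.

Let ζ = ω^5 = e^(2πi·5/10). Since 10 ∤ 5, ζ ≠ 1.
Sum = Σ_{k=0}^{9} ζ^k = (ζ^10 - 1)/(ζ - 1) = (ω^{5·10} - 1)/(ζ - 1) = (1 - 1)/(ζ - 1) = 0


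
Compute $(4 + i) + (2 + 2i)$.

(4 + 2) + (1 + 2)i = 6 + 3i


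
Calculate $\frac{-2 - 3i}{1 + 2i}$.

Multiply numerator and denominator by conjugate (1 - 2i):
= (-2 - 3i)(1 - 2i) / (1^2 + 2^2)
= (-8 + i) / 5
= -8/5 + (1/5)i


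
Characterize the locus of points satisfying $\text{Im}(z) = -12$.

Im(z) = y where z = x + yi; the equation y = -12 is satisfied by all points with that y-coordinate
Locus: Horizontal line y = -12


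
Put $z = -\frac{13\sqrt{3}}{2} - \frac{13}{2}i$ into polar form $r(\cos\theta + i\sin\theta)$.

r = |z| = sqrt(a^2 + b^2) = sqrt((-13*sqrt(3)/2)^2 + (-13/2)^2) = sqrt(507/4 + 169/4) = sqrt(169) = 13
θ = arctan(b/a) = arctan(-6.5/-11.2583) (quadrant-adjusted) = 210°
z = 13(cos 210° + i sin 210°)


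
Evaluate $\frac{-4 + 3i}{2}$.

Divisor is real, so divide each part by 2:
= -2 + (3/2)i


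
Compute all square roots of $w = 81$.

|w| = 81, arg(w) = 0°
Root modulus = 81^(1/2) = 9
Root arguments: θ_k = (0° + 360°k)/2 for k = 0, 1, ..., 1
Roots: 9, -9


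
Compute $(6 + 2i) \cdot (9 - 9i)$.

(a1*a2 - b1*b2) + (a1*b2 + b1*a2)i
= (54 - (-18)) + (-54 + 18)i
= 72 - 36i


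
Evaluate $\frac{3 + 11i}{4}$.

Divisor is real, so divide each part by 4:
= 3/4 + (11/4)i


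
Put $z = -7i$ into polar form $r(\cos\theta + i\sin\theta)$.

r = |z| = sqrt(a^2 + b^2) = sqrt((0)^2 + (-7)^2) = sqrt(0 + 49) = sqrt(49) = 7
a = 0 and b < 0, so z lies on the negative imaginary axis: θ = 270°
z = 7(cos 270° + i sin 270°)


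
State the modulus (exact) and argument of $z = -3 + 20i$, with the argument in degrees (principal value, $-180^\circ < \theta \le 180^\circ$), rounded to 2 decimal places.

|z| = sqrt((-3)^2 + 20^2) = sqrt(409)
arg(z) = arctan(b/a) = arctan(20/-3) (quadrant-adjusted) = 98.53°


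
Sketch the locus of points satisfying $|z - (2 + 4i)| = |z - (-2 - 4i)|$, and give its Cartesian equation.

|z - z1| = |z - z2| means z is equidistant from z1 and z2,
i.e. the perpendicular bisector of the segment from (2, 4) to (-2, -4) (midpoint (0, 0)).
With z = x + yi, square both sides:
(x - 2)^2 + (y - 4)^2 = (x - (-2))^2 + (y - (-4))^2
The x^2 and y^2 terms cancel: -8x + (-16)y = 20 - 20 = 0
Simplify: x + 2y = 0
Locus: Perpendicular bisector of the segment from (2, 4) to (-2, -4): the line x + 2y = 0


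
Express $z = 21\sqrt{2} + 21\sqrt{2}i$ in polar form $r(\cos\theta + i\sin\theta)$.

r = |z| = sqrt(a^2 + b^2) = sqrt((21*sqrt(2))^2 + (21*sqrt(2))^2) = sqrt(882 + 882) = sqrt(1764) = 42
θ = arctan(b/a) = arctan(29.6985/29.6985) (quadrant-adjusted) = 45°
z = 42(cos 45° + i sin 45°)


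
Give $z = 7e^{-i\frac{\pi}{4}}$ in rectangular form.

a = r cos θ = 7 * sqrt(2)/2 = 7*sqrt(2)/2
b = r sin θ = 7 * -sqrt(2)/2 = -7*sqrt(2)/2
z = 7*sqrt(2)/2 - (7*sqrt(2)/2)i


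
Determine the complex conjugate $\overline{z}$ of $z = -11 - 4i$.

If z = a + bi, then conjugate(z) = a - bi
conjugate(-11 - 4i) = -11 + 4i


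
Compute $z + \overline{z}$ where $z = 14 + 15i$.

z + conjugate(z) = (a + bi) + (a - bi) = 2a
= 2 * 14 = 28


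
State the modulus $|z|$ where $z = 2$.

|z| = sqrt(a^2 + b^2) = sqrt(2^2 + 0^2) = sqrt(4) = 2


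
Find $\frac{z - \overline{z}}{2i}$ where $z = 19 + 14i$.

z - conjugate(z) = 2bi
(z - conjugate(z))/(2i) = 2bi/(2i) = b = 14


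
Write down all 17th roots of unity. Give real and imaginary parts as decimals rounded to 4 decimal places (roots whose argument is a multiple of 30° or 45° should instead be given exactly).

ω_k = e^(2πik/17) = cos(2πk/17) + i sin(2πk/17) for k = 0, 1, ..., 16
Roots: 1, 0.9325 + 0.3612i, 0.7390 + 0.6737i, 0.4457 + 0.8952i, 0.0923 + 0.9957i, -0.2737 + 0.9618i, -0.6026 + 0.7980i, -0.8502 + 0.5264i, -0.9830 + 0.1837i, -0.9830 - 0.1837i, -0.8502 - 0.5264i, -0.6026 - 0.7980i, -0.2737 - 0.9618i, 0.0923 - 0.9957i, 0.4457 - 0.8952i, 0.7390 - 0.6737i, 0.9325 - 0.3612i


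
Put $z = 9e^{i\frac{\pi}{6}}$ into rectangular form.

a = r cos θ = 9 * sqrt(3)/2 = 9*sqrt(3)/2
b = r sin θ = 9 * 1/2 = 9/2
z = 9*sqrt(3)/2 + (9/2)i


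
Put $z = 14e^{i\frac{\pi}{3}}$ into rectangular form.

a = r cos θ = 14 * 1/2 = 7
b = r sin θ = 14 * sqrt(3)/2 = 7*sqrt(3)
z = 7 + 7*sqrt(3)i


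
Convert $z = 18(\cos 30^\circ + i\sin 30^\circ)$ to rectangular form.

a = r cos θ = 18 * sqrt(3)/2 = 9*sqrt(3)
b = r sin θ = 18 * 1/2 = 9
z = 9*sqrt(3) + 9i


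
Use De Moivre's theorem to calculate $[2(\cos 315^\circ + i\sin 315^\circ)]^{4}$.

By De Moivre: z^n = r^n(cos(nθ) + i sin(nθ))
= 2^4(cos(4*315°) + i sin(4*315°))
= 16(cos 180° + i sin 180°)
= -16


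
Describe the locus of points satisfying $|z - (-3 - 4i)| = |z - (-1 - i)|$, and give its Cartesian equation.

|z - z1| = |z - z2| means z is equidistant from z1 and z2,
i.e. the perpendicular bisector of the segment from (-3, -4) to (-1, -1) (midpoint (-2, -5/2)).
With z = x + yi, square both sides:
(x - (-3))^2 + (y - (-4))^2 = (x - (-1))^2 + (y - (-1))^2
The x^2 and y^2 terms cancel: 4x + 6y = 2 - 25 = -23
Simplify: 4x + 6y = -23
Locus: Perpendicular bisector of the segment from (-3, -4) to (-1, -1): the line 4x + 6y = -23


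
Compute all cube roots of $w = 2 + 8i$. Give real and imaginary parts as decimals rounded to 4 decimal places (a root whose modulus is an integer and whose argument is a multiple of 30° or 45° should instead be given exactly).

|w| = sqrt(68) ≈ 8.246211, arg(w) ≈ 75.963757°
Root modulus = sqrt(68)^(1/3) ≈ 2.020311
Root arguments: θ_k = (arg(w) + 360°k)/3 for k = 0, 1, ..., 2
Compute each root as (root modulus)(cos θ_k + i sin θ_k) using full-precision intermediates, then round to 4 decimal places.
Roots: 1.8262 + 0.8641i, -1.6614 + 1.1495i, -0.1648 - 2.0136i


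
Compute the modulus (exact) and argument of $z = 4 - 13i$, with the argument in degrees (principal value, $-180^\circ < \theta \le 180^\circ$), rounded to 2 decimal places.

|z| = sqrt(4^2 + (-13)^2) = sqrt(185)
arg(z) = arctan(b/a) = arctan(-13/4) (quadrant-adjusted) = -72.90°


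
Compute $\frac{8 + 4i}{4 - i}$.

Multiply numerator and denominator by conjugate (4 + i):
= (8 + 4i)(4 + i) / (4^2 + (-1)^2)
= (28 + 24i) / 17
= 28/17 + (24/17)i


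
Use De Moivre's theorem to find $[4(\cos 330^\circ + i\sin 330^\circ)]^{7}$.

By De Moivre: z^n = r^n(cos(nθ) + i sin(nθ))
= 4^7(cos(7*330°) + i sin(7*330°))
= 16384(cos 150° + i sin 150°)
= -8192*sqrt(3) + 8192i


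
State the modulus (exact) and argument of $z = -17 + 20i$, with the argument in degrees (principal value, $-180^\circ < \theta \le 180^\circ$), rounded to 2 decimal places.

|z| = sqrt((-17)^2 + 20^2) = sqrt(689)
arg(z) = arctan(b/a) = arctan(20/-17) (quadrant-adjusted) = 130.36°


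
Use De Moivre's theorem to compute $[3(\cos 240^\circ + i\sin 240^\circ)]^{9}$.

By De Moivre: z^n = r^n(cos(nθ) + i sin(nθ))
= 3^9(cos(9*240°) + i sin(9*240°))
= 19683(cos 0° + i sin 0°)
= 19683


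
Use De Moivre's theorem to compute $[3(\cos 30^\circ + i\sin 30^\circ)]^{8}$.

By De Moivre: z^n = r^n(cos(nθ) + i sin(nθ))
= 3^8(cos(8*30°) + i sin(8*30°))
= 6561(cos 240° + i sin 240°)
= -6561/2 - (6561*sqrt(3)/2)i


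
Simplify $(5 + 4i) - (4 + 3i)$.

(5 - 4) + (4 - 3)i = 1 + i


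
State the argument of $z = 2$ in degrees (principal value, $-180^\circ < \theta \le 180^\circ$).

b = 0 and a > 0, so z lies on the positive real axis: θ = 0°


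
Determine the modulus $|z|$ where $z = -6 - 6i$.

|z| = sqrt(a^2 + b^2) = sqrt((-6)^2 + (-6)^2) = sqrt(72) = sqrt(72)


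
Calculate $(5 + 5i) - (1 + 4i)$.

(5 - 1) + (5 - 4)i = 4 + i


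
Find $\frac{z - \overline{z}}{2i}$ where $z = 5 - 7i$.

z - conjugate(z) = 2bi
(z - conjugate(z))/(2i) = 2bi/(2i) = b = -7


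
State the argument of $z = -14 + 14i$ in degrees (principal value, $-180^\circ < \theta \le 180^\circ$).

θ = arctan(b/a) = arctan(14/-14) (quadrant-adjusted) = 135°


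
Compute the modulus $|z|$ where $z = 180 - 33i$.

|z| = sqrt(a^2 + b^2) = sqrt(180^2 + (-33)^2) = sqrt(33489) = 183


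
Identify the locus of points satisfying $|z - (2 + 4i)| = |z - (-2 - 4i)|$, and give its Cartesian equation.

|z - z1| = |z - z2| means z is equidistant from z1 and z2,
i.e. the perpendicular bisector of the segment from (2, 4) to (-2, -4) (midpoint (0, 0)).
With z = x + yi, square both sides:
(x - 2)^2 + (y - 4)^2 = (x - (-2))^2 + (y - (-4))^2
The x^2 and y^2 terms cancel: -8x + (-16)y = 20 - 20 = 0
Simplify: x + 2y = 0
Locus: Perpendicular bisector of the segment from (2, 4) to (-2, -4): the line x + 2y = 0


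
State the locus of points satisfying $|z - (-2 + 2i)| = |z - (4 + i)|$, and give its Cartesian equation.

|z - z1| = |z - z2| means z is equidistant from z1 and z2,
i.e. the perpendicular bisector of the segment from (-2, 2) to (4, 1) (midpoint (1, 3/2)).
With z = x + yi, square both sides:
(x - (-2))^2 + (y - 2)^2 = (x - 4)^2 + (y - 1)^2
The x^2 and y^2 terms cancel: 12x + (-2)y = 17 - 8 = 9
Simplify: 12x - 2y = 9
Locus: Perpendicular bisector of the segment from (-2, 2) to (4, 1): the line 12x - 2y = 9


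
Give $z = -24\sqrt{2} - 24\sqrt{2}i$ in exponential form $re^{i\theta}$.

r = |z| = sqrt((-24*sqrt(2))^2 + (-24*sqrt(2))^2) = sqrt(1152 + 1152) = sqrt(2304) = 48
θ = arctan(b/a) = arctan(-33.9411/-33.9411) (quadrant-adjusted) = 225° = 5π/4
z = 48e^(i*5π/4)


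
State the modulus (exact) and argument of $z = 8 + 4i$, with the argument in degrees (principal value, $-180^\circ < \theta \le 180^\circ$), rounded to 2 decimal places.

|z| = sqrt(8^2 + 4^2) = sqrt(80)
arg(z) = arctan(b/a) = arctan(4/8) (quadrant-adjusted) = 26.57°


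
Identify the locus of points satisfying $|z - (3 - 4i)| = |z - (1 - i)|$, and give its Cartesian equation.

|z - z1| = |z - z2| means z is equidistant from z1 and z2,
i.e. the perpendicular bisector of the segment from (3, -4) to (1, -1) (midpoint (2, -5/2)).
With z = x + yi, square both sides:
(x - 3)^2 + (y - (-4))^2 = (x - 1)^2 + (y - (-1))^2
The x^2 and y^2 terms cancel: -4x + 6y = 2 - 25 = -23
Simplify: 4x - 6y = 23
Locus: Perpendicular bisector of the segment from (3, -4) to (1, -1): the line 4x - 6y = 23


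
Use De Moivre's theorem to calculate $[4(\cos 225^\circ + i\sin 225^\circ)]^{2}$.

By De Moivre: z^n = r^n(cos(nθ) + i sin(nθ))
= 4^2(cos(2*225°) + i sin(2*225°))
= 16(cos 90° + i sin 90°)
= 16i


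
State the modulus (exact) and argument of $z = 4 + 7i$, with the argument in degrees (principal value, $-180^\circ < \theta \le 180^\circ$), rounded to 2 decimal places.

|z| = sqrt(4^2 + 7^2) = sqrt(65)
arg(z) = arctan(b/a) = arctan(7/4) (quadrant-adjusted) = 60.26°
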